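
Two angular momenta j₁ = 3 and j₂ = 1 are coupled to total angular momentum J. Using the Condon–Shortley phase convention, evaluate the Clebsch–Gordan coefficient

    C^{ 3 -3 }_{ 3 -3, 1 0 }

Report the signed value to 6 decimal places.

-0.866025  (= −√(3/4))

√[7·1!5!1!/8! · 0!6!1!1!0!6!] = √(10800)
  +(−1)^1/∏(1,0,5,0,0,1)! = -1/120  (running -1/120)
⟨..|..⟩ = √(10800)·(-1/120) = -0.866025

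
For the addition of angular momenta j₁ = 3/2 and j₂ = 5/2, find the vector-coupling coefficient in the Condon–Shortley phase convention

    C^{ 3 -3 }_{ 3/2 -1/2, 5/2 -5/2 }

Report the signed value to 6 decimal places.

j₁+j₂−J=1  J+j₁−j₂=2  J−j₁+j₂=4  j₁+j₂+J+1=8
(j₁±m₁, j₂±m₂, J±M) = (1,2,0,5,0,6)
P² = 1440
sum k=0..0:
  [0] +1/48 = 1/48
S = 1/48
C² = P²·S² = 5/8 ; C = +0.790569

+√(5/8) ≈ +0.790569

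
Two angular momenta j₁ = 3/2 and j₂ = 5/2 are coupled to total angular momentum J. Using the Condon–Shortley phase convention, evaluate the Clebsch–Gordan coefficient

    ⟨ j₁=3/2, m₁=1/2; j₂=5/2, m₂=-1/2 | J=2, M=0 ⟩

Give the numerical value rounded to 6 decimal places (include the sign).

−√(1/14) ≈ -0.267261

j₁+j₂−J=2  J+j₁−j₂=1  J−j₁+j₂=3  j₁+j₂+J+1=7
(j₁±m₁, j₂±m₂, J±M) = (2,1,2,3,2,2)
P² = 8/7
sum k=0..1:
  [0] +1/4 = 1/4
  [1] −1/2 = -1/2
S = -1/4
C² = P²·S² = 1/14 ; C = -0.267261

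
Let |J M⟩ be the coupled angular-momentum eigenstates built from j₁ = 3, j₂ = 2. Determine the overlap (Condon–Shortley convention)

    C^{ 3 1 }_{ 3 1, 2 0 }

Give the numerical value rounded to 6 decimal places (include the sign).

√[7·2!4!2!/9! · 4!2!2!2!4!2!] = √(256/15)
  +(−1)^0/∏(0,2,2,2,2,0)! = 1/16  (running 1/16)
  +(−1)^1/∏(1,1,1,1,3,1)! = -1/6  (running -5/48)
  +(−1)^2/∏(2,0,0,0,4,2)! = 1/96  (running -3/32)
⟨..|..⟩ = √(256/15)·(-3/32) = -0.387298

-0.387298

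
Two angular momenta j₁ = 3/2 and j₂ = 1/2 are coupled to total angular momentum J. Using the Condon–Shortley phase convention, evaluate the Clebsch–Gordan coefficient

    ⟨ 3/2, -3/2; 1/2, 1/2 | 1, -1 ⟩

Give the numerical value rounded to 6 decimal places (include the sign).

-0.866025  (= −√(3/4))

j₁+j₂−J=1  J+j₁−j₂=2  J−j₁+j₂=0  j₁+j₂+J+1=4
(j₁±m₁, j₂±m₂, J±M) = (0,3,1,0,0,2)
P² = 3
sum k=1..1:
  [1] −1/2 = -1/2
S = -1/2
C² = P²·S² = 3/4 ; C = -0.866025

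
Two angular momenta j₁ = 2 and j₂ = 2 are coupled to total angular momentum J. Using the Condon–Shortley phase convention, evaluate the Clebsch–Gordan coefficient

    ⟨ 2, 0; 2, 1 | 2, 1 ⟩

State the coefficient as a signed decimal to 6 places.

−√(1/14) = -0.267261

j₁+j₂−J=2  J+j₁−j₂=2  J−j₁+j₂=2  j₁+j₂+J+1=7
(j₁±m₁, j₂±m₂, J±M) = (2,2,3,1,3,1)
P² = 8/7
sum k=1..2:
  [1] −1/2 = -1/2
  [2] +1/4 = 1/4
S = -1/4
C² = P²·S² = 1/14 ; C = -0.267261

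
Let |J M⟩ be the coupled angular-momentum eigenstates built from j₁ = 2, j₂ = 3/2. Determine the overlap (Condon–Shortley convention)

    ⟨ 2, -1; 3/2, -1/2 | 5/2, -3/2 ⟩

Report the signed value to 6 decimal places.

-0.169031  (= −√(1/35))

j₁+j₂−J=1  J+j₁−j₂=3  J−j₁+j₂=2  j₁+j₂+J+1=7
(j₁±m₁, j₂±m₂, J±M) = (1,3,1,2,1,4)
P² = 144/35
sum k=0..1:
  [0] +1/6 = 1/6
  [1] −1/4 = -1/4
S = -1/12
C² = P²·S² = 1/35 ; C = -0.169031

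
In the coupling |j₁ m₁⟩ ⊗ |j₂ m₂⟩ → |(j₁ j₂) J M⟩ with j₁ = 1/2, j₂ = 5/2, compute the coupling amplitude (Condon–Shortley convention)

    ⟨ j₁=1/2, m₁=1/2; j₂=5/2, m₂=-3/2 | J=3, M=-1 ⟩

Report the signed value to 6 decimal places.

j₁+j₂−J=0  J+j₁−j₂=1  J−j₁+j₂=5  j₁+j₂+J+1=7
(j₁±m₁, j₂±m₂, J±M) = (1,0,1,4,2,4)
P² = 192
sum k=0..0:
  [0] +1/24 = 1/24
S = 1/24
C² = P²·S² = 1/3 ; C = +0.577350

+0.577350  (= +√(1/3))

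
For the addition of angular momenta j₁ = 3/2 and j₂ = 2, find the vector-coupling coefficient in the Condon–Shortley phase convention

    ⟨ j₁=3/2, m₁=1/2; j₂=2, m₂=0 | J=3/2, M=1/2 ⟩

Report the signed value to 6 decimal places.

−√(1/5) = -0.447214

triangle: 2!·1!·2!/6! = 4/720
(j±m)!: 2!·1!·2!·2!·2!·1! = 16
prefactor² = (2J+1)·Δ·N² = 16/45
  k=0: +1/(0!·2!·1!·2!·0!·0!) = 1/4
  k=1: −1/(1!·1!·0!·1!·1!·1!) = -1
Σ = -3/4  ⇒  CG² = 16/45·(-3/4)² = 1/5
CG = −√(1/5) = -0.447214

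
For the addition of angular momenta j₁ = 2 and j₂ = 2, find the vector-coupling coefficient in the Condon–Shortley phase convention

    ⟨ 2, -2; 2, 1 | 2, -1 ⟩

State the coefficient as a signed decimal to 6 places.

triangle: 2!·2!·2!/7! = 8/5040
(j±m)!: 0!·4!·3!·1!·1!·3! = 864
prefactor² = (2J+1)·Δ·N² = 48/7
  k=2: +1/(2!·0!·2!·1!·0!·1!) = 1/4
Σ = 1/4  ⇒  CG² = 48/7·1/4² = 3/7
CG = +√(3/7) = +0.654654

+0.654654  (= +√(3/7))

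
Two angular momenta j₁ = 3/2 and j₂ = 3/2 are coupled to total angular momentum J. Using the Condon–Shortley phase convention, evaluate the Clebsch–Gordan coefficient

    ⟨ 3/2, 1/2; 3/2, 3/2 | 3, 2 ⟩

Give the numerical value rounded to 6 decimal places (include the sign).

√[7·0!3!3!/7! · 2!1!3!0!5!1!] = √(72)
  +(−1)^0/∏(0,0,1,3,2,0)! = 1/12  (running 1/12)
⟨..|..⟩ = √(72)·(1/12) = +0.707107

+√(1/2) ≈ +0.707107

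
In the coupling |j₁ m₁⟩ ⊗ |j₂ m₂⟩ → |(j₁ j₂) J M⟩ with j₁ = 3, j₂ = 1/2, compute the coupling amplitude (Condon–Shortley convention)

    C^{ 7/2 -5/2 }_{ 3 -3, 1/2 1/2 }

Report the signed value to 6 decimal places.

+0.377964  (= +√(1/7))

triangle: 0!×6!×1!/8! = 720/40320
(j±m)!: 0!×6!×1!×0!×1!×6! = 518400
prefactor² = (2J+1)×Δ×N² = 518400/7
  k=0: +1/(0!×0!×6!×1!×0!×0!) = 1/720
Σ = 1/720  ⇒  CG² = 518400/7×1/720² = 1/7
CG = +√(1/7) = +0.377964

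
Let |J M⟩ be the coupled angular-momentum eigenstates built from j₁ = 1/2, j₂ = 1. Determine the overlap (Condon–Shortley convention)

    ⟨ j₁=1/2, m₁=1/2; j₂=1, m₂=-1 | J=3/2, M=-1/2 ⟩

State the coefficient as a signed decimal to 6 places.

j₁+j₂−J=0  J+j₁−j₂=1  J−j₁+j₂=2  j₁+j₂+J+1=4
(j₁±m₁, j₂±m₂, J±M) = (1,0,0,2,1,2)
P² = 4/3
sum k=0..0:
  [0] +1/2 = 1/2
S = 1/2
C² = P²·S² = 1/3 ; C = +0.577350

+√(1/3) ≈ +0.577350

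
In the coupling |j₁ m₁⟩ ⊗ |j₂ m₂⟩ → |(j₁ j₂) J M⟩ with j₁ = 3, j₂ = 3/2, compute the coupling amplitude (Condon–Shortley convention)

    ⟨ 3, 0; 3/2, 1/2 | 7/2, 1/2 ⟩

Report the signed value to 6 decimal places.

-0.308607

triangle: 1!×5!×2!/9! = 240/362880
(j±m)!: 3!×3!×2!×1!×4!×3! = 10368
prefactor² = (2J+1)×Δ×N² = 384/7
  k=0: +1/(0!×1!×3!×2!×2!×0!) = 1/24
  k=1: −1/(1!×0!×2!×1!×3!×1!) = -1/12
Σ = -1/24  ⇒  CG² = 384/7×(-1/24)² = 2/21
CG = −√(2/21) = -0.308607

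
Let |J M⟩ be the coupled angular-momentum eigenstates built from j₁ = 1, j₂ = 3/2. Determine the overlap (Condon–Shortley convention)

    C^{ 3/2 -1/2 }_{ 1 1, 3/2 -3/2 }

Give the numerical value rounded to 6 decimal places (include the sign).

√[4·1!1!2!/5! · 2!0!0!3!1!2!] = √(8/5)
  +(−1)^0/∏(0,1,0,0,1,2)! = 1/2  (running 1/2)
⟨..|..⟩ = √(8/5)·(1/2) = +0.632456

+√(2/5) = +0.632456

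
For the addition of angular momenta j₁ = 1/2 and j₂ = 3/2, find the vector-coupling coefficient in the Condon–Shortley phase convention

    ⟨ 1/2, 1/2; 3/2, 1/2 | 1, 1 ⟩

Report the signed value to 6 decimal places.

triangle: 1!*0!*2!/4! = 2/24
(j±m)!: 1!*0!*2!*1!*2!*0! = 4
prefactor² = (2J+1)*Δ*N² = 1
  k=0: +1/(0!*1!*0!*2!*0!*0!) = 1/2
Σ = 1/2  ⇒  CG² = 1*1/2² = 1/4
CG = +√(1/4) = +0.500000

+0.500000  (= +√(1/4))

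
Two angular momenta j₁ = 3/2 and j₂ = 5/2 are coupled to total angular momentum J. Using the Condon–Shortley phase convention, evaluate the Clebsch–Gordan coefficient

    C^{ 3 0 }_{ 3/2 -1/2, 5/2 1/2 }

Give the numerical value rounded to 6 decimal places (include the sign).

-0.447214

√[7·1!2!4!/8! · 1!2!3!2!3!3!] = √(36/5)
  +(−1)^0/∏(0,1,2,3,0,1)! = 1/12  (running 1/12)
  +(−1)^1/∏(1,0,1,2,1,2)! = -1/4  (running -1/6)
⟨..|..⟩ = √(36/5)·(-1/6) = -0.447214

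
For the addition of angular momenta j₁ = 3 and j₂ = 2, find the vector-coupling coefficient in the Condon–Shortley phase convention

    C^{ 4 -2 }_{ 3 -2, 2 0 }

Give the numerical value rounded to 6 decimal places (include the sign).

triangle: 1!×5!×3!/10! = 720/3628800
(j±m)!: 1!×5!×2!×2!×2!×6! = 691200
prefactor² = (2J+1)×Δ×N² = 8640/7
  k=0: +1/(0!×1!×5!×2!×0!×1!) = 1/240
  k=1: −1/(1!×0!×4!×1!×1!×2!) = -1/48
Σ = -1/60  ⇒  CG² = 8640/7×(-1/60)² = 12/35
CG = −√(12/35) = -0.585540

-0.585540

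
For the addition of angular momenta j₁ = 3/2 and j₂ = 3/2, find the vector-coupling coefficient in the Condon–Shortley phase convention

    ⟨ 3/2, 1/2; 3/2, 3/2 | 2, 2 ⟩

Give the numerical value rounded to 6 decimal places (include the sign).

triangle: 1!×2!×2!/6! = 4/720
(j±m)!: 2!×1!×3!×0!×4!×0! = 288
prefactor² = (2J+1)×Δ×N² = 8
  k=1: −1/(1!×0!×0!×2!×2!×0!) = -1/4
Σ = -1/4  ⇒  CG² = 8×(-1/4)² = 1/2
CG = −√(1/2) = -0.707107

-0.707107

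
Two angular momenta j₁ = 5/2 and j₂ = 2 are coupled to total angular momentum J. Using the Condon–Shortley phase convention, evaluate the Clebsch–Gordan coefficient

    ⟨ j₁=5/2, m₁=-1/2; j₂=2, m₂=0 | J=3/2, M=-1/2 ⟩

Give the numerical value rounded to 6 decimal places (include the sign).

+0.239046  (= +√(2/35))

j₁+j₂−J=3  J+j₁−j₂=2  J−j₁+j₂=1  j₁+j₂+J+1=7
(j₁±m₁, j₂±m₂, J±M) = (2,3,2,2,1,2)
P² = 32/35
sum k=1..2:
  [1] −1/4 = -1/4
  [2] +1/2 = 1/2
S = 1/4
C² = P²·S² = 2/35 ; C = +0.239046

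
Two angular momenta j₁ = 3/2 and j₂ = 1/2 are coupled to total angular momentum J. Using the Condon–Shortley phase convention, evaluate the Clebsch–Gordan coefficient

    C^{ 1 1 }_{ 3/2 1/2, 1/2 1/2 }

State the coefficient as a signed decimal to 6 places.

√[3·1!2!0!/4! · 2!1!1!0!2!0!] = √(1)
  +(−1)^1/∏(1,0,0,0,2,0)! = -1/2  (running -1/2)
⟨..|..⟩ = √(1)·(-1/2) = -0.500000

-0.500000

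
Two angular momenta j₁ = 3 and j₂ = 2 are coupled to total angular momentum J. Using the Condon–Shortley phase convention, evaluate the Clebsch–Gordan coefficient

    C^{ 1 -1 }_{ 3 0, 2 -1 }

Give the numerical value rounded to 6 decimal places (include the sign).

j₁+j₂−J=4  J+j₁−j₂=2  J−j₁+j₂=0  j₁+j₂+J+1=7
(j₁±m₁, j₂±m₂, J±M) = (3,3,1,3,0,2)
P² = 432/35
sum k=1..1:
  [1] −1/12 = -1/12
S = -1/12
C² = P²·S² = 3/35 ; C = -0.292770

−√(3/35) ≈ -0.292770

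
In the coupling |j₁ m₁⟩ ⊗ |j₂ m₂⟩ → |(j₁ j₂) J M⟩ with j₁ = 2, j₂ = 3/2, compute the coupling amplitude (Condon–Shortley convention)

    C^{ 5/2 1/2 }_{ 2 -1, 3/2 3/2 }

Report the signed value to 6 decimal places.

-0.621059

triangle: 1!·3!·2!/7! = 12/5040
(j±m)!: 1!·3!·3!·0!·3!·2! = 432
prefactor² = (2J+1)·Δ·N² = 216/35
  k=1: −1/(1!·0!·2!·2!·1!·0!) = -1/4
Σ = -1/4  ⇒  CG² = 216/35·(-1/4)² = 27/70
CG = −√(27/70) = -0.621059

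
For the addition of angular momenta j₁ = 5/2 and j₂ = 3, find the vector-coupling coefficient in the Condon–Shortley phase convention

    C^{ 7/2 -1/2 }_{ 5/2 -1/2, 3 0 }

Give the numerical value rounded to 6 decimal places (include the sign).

triangle: 2!×3!×4!/10! = 288/3628800
(j±m)!: 2!×3!×3!×3!×3!×4! = 62208
prefactor² = (2J+1)×Δ×N² = 6912/175
  k=0: +1/(0!×2!×3!×3!×0!×1!) = 1/72
  k=1: −1/(1!×1!×2!×2!×1!×2!) = -1/8
  k=2: +1/(2!×0!×1!×1!×2!×3!) = 1/24
Σ = -5/72  ⇒  CG² = 6912/175×(-5/72)² = 4/21
CG = −√(4/21) = -0.436436

-0.436436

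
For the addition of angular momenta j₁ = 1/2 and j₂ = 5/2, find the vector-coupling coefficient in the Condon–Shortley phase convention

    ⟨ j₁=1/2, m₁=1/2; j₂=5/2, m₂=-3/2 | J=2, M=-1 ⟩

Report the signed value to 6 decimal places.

triangle: 1!×0!×4!/6! = 24/720
(j±m)!: 1!×0!×1!×4!×1!×3! = 144
prefactor² = (2J+1)×Δ×N² = 24
  k=0: +1/(0!×1!×0!×1!×0!×3!) = 1/6
Σ = 1/6  ⇒  CG² = 24×1/6² = 2/3
CG = +√(2/3) = +0.816497

+0.816497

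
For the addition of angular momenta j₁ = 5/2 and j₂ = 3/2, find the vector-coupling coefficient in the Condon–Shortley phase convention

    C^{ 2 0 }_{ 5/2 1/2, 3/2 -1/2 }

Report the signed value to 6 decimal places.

triangle: 2!×3!×1!/7! = 12/5040
(j±m)!: 3!×2!×1!×2!×2!×2! = 96
prefactor² = (2J+1)×Δ×N² = 8/7
  k=0: +1/(0!×2!×2!×1!×1!×0!) = 1/4
  k=1: −1/(1!×1!×1!×0!×2!×1!) = -1/2
Σ = -1/4  ⇒  CG² = 8/7×(-1/4)² = 1/14
CG = −√(1/14) = -0.267261

-0.267261  (= −√(1/14))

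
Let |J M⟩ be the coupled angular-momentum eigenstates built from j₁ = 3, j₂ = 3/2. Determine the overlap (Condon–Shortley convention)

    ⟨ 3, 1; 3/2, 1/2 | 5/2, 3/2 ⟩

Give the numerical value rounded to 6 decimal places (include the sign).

−√(7/20) = -0.591608

j₁+j₂−J=2  J+j₁−j₂=4  J−j₁+j₂=1  j₁+j₂+J+1=8
(j₁±m₁, j₂±m₂, J±M) = (4,2,2,1,4,1)
P² = 576/35
sum k=1..2:
  [1] −1/6 = -1/6
  [2] +1/48 = 1/48
S = -7/48
C² = P²·S² = 7/20 ; C = -0.591608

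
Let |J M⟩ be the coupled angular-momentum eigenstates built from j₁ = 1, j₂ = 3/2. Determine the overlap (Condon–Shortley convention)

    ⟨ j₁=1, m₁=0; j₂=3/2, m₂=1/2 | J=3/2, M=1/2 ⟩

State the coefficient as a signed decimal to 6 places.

√[4·1!1!2!/5! · 1!1!2!1!2!1!] = √(4/15)
  +(−1)^0/∏(0,1,1,2,0,0)! = 1/2  (running 1/2)
  +(−1)^1/∏(1,0,0,1,1,1)! = -1  (running -1/2)
⟨..|..⟩ = √(4/15)·(-1/2) = -0.258199

-0.258199  (= −√(1/15))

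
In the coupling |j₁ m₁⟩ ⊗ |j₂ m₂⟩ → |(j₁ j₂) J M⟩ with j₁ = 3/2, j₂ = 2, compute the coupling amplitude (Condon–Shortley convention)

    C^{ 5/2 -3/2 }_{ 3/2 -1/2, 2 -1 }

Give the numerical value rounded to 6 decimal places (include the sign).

+√(1/35) ≈ +0.169031

√[6·1!2!3!/7! · 1!2!1!3!1!4!] = √(144/35)
  +(−1)^0/∏(0,1,2,1,0,2)! = 1/4  (running 1/4)
  +(−1)^1/∏(1,0,1,0,1,3)! = -1/6  (running 1/12)
⟨..|..⟩ = √(144/35)·(1/12) = +0.169031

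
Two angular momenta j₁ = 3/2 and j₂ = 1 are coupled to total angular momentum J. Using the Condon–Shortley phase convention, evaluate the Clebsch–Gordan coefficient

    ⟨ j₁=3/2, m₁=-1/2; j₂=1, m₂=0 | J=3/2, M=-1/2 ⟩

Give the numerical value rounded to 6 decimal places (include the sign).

-0.258199  (= −√(1/15))

√[4·1!2!1!/5! · 1!2!1!1!1!2!] = √(4/15)
  +(−1)^0/∏(0,1,2,1,0,0)! = 1/2  (running 1/2)
  +(−1)^1/∏(1,0,1,0,1,1)! = -1  (running -1/2)
⟨..|..⟩ = √(4/15)·(-1/2) = -0.258199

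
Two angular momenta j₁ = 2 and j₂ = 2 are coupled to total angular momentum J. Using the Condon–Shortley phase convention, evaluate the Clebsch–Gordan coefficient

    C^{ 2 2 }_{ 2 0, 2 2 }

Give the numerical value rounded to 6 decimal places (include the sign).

j₁+j₂−J=2  J+j₁−j₂=2  J−j₁+j₂=2  j₁+j₂+J+1=7
(j₁±m₁, j₂±m₂, J±M) = (2,2,4,0,4,0)
P² = 128/7
sum k=2..2:
  [2] +1/8 = 1/8
S = 1/8
C² = P²·S² = 2/7 ; C = +0.534522

+√(2/7) ≈ +0.534522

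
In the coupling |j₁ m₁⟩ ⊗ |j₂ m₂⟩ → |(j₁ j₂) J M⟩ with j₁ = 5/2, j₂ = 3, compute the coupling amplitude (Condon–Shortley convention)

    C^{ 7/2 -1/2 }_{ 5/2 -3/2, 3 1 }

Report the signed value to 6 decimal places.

+√(8/63) ≈ +0.356348

j₁+j₂−J=2  J+j₁−j₂=3  J−j₁+j₂=4  j₁+j₂+J+1=10
(j₁±m₁, j₂±m₂, J±M) = (1,4,4,2,3,4)
P² = 18432/175
sum k=1..2:
  [1] −1/36 = -1/36
  [2] +1/16 = 1/16
S = 5/144
C² = P²·S² = 8/63 ; C = +0.356348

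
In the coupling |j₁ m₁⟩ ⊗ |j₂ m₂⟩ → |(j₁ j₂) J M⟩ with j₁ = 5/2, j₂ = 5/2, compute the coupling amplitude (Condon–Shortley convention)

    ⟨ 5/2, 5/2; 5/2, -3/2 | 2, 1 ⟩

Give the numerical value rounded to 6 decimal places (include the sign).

triangle: 3!×2!×2!/8! = 24/40320
(j±m)!: 5!×0!×1!×4!×3!×1! = 17280
prefactor² = (2J+1)×Δ×N² = 360/7
  k=0: +1/(0!×3!×0!×1!×2!×1!) = 1/12
Σ = 1/12  ⇒  CG² = 360/7×1/12² = 5/14
CG = +√(5/14) = +0.597614

+0.597614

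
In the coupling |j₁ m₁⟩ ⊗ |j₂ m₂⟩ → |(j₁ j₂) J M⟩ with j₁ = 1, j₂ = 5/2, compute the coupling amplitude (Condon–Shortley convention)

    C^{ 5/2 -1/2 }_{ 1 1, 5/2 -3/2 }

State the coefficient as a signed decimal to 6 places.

j₁+j₂−J=1  J+j₁−j₂=1  J−j₁+j₂=4  j₁+j₂+J+1=7
(j₁±m₁, j₂±m₂, J±M) = (2,0,1,4,2,3)
P² = 576/35
sum k=0..0:
  [0] +1/6 = 1/6
S = 1/6
C² = P²·S² = 16/35 ; C = +0.676123

+0.676123  (= +√(16/35))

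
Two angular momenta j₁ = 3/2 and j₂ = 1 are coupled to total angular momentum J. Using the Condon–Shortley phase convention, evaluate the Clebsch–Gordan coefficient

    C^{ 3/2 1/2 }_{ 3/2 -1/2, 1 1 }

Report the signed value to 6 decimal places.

-0.730297  (= −√(8/15))

j₁+j₂−J=1  J+j₁−j₂=2  J−j₁+j₂=1  j₁+j₂+J+1=5
(j₁±m₁, j₂±m₂, J±M) = (1,2,2,0,2,1)
P² = 8/15
sum k=1..1:
  [1] −1/1 = -1
S = -1
C² = P²·S² = 8/15 ; C = -0.730297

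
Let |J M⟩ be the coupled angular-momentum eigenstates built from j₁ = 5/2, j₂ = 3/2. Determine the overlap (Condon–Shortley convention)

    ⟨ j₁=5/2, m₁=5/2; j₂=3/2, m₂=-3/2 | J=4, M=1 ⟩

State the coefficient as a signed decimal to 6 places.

+0.133631

triangle: 0!*5!*3!/9! = 720/362880
(j±m)!: 5!*0!*0!*3!*5!*3! = 518400
prefactor² = (2J+1)*Δ*N² = 64800/7
  k=0: +1/(0!*0!*0!*0!*5!*3!) = 1/720
Σ = 1/720  ⇒  CG² = 64800/7*1/720² = 1/56
CG = +√(1/56) = +0.133631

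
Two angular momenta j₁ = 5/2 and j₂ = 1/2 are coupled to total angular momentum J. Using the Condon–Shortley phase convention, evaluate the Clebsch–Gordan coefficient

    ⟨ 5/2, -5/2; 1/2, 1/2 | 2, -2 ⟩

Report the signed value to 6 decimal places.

j₁+j₂−J=1  J+j₁−j₂=4  J−j₁+j₂=0  j₁+j₂+J+1=6
(j₁±m₁, j₂±m₂, J±M) = (0,5,1,0,0,4)
P² = 480
sum k=1..1:
  [1] −1/24 = -1/24
S = -1/24
C² = P²·S² = 5/6 ; C = -0.912871

-0.912871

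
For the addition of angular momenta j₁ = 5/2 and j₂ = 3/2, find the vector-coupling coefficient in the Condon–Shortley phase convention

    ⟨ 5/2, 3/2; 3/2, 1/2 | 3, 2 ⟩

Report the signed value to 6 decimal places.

triangle: 1!×4!×2!/8! = 48/40320
(j±m)!: 4!×1!×2!×1!×5!×1! = 5760
prefactor² = (2J+1)×Δ×N² = 48
  k=0: +1/(0!×1!×1!×2!×3!×0!) = 1/12
  k=1: −1/(1!×0!×0!×1!×4!×1!) = -1/24
Σ = 1/24  ⇒  CG² = 48×1/24² = 1/12
CG = +√(1/12) = +0.288675

+√(1/12) = +0.288675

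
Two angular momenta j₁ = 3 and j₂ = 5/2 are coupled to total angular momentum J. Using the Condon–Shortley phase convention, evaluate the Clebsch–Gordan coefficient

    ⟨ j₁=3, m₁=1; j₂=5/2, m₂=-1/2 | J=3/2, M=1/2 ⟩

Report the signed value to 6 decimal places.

−√(1/105) ≈ -0.097590

j₁+j₂−J=4  J+j₁−j₂=2  J−j₁+j₂=1  j₁+j₂+J+1=8
(j₁±m₁, j₂±m₂, J±M) = (4,2,2,3,2,1)
P² = 192/35
sum k=1..2:
  [1] −1/6 = -1/6
  [2] +1/8 = 1/8
S = -1/24
C² = P²·S² = 1/105 ; C = -0.097590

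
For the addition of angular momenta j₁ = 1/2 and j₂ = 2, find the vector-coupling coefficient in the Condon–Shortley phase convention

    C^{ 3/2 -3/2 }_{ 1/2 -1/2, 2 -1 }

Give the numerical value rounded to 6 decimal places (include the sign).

√[4·1!0!3!/5! · 0!1!1!3!0!3!] = √(36/5)
  +(−1)^1/∏(1,0,0,0,0,3)! = -1/6  (running -1/6)
⟨..|..⟩ = √(36/5)·(-1/6) = -0.447214

-0.447214  (= −√(1/5))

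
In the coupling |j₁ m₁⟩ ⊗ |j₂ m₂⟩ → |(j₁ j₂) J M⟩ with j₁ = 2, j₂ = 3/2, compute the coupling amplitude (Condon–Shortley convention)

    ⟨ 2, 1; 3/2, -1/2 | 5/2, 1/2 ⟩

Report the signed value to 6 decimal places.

+√(5/14) ≈ +0.597614

triangle: 1!·3!·2!/7! = 12/5040
(j±m)!: 3!·1!·1!·2!·3!·2! = 144
prefactor² = (2J+1)·Δ·N² = 72/35
  k=0: +1/(0!·1!·1!·1!·2!·1!) = 1/2
  k=1: −1/(1!·0!·0!·0!·3!·2!) = -1/12
Σ = 5/12  ⇒  CG² = 72/35·5/12² = 5/14
CG = +√(5/14) = +0.597614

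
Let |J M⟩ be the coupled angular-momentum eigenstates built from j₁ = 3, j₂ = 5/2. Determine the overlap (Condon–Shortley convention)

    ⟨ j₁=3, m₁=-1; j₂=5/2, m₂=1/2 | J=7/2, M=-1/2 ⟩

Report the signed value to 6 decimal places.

√[8·2!4!3!/10! · 2!4!3!2!3!4!] = √(9216/175)
  +(−1)^0/∏(0,2,4,3,0,0)! = 1/288  (running 1/288)
  +(−1)^1/∏(1,1,3,2,1,1)! = -1/12  (running -23/288)
  +(−1)^2/∏(2,0,2,1,2,2)! = 1/16  (running -5/288)
⟨..|..⟩ = √(9216/175)·(-5/288) = -0.125988

−√(1/63) ≈ -0.125988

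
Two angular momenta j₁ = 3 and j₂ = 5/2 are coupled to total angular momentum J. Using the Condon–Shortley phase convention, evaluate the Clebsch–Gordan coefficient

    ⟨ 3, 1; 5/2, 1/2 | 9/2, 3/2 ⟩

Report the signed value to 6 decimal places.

+0.147122

j₁+j₂−J=1  J+j₁−j₂=5  J−j₁+j₂=4  j₁+j₂+J+1=11
(j₁±m₁, j₂±m₂, J±M) = (4,2,3,2,6,3)
P² = 138240/77
sum k=0..1:
  [0] +1/72 = 1/72
  [1] −1/96 = -1/96
S = 1/288
C² = P²·S² = 5/231 ; C = +0.147122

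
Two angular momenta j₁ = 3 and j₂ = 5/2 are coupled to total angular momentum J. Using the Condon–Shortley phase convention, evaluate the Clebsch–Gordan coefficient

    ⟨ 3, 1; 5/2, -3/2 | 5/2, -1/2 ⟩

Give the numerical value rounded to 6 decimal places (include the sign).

j₁+j₂−J=3  J+j₁−j₂=3  J−j₁+j₂=2  j₁+j₂+J+1=9
(j₁±m₁, j₂±m₂, J±M) = (4,2,1,4,2,3)
P² = 576/35
sum k=0..1:
  [0] +1/12 = 1/12
  [1] −1/8 = -1/8
S = -1/24
C² = P²·S² = 1/35 ; C = -0.169031

-0.169031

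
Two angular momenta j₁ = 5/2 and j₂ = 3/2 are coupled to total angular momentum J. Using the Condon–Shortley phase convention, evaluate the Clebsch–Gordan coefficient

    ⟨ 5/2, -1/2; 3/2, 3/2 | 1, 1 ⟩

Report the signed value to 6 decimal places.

triangle: 3!·2!·0!/6! = 12/720
(j±m)!: 2!·3!·3!·0!·2!·0! = 144
prefactor² = (2J+1)·Δ·N² = 36/5
  k=3: −1/(3!·0!·0!·0!·2!·0!) = -1/12
Σ = -1/12  ⇒  CG² = 36/5·(-1/12)² = 1/20
CG = −√(1/20) = -0.223607

-0.223607  (= −√(1/20))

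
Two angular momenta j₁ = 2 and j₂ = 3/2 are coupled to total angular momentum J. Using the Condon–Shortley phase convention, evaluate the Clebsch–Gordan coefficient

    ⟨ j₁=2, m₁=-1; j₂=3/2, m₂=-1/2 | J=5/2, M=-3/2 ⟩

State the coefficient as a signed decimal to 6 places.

triangle: 1!*3!*2!/7! = 12/5040
(j±m)!: 1!*3!*1!*2!*1!*4! = 288
prefactor² = (2J+1)*Δ*N² = 144/35
  k=0: +1/(0!*1!*3!*1!*0!*1!) = 1/6
  k=1: −1/(1!*0!*2!*0!*1!*2!) = -1/4
Σ = -1/12  ⇒  CG² = 144/35*(-1/12)² = 1/35
CG = −√(1/35) = -0.169031

−√(1/35) ≈ -0.169031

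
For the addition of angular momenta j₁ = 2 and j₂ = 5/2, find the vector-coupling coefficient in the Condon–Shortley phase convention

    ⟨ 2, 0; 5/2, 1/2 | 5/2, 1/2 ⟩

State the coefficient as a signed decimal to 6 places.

triangle: 2!×2!×3!/8! = 24/40320
(j±m)!: 2!×2!×3!×2!×3!×2! = 576
prefactor² = (2J+1)×Δ×N² = 72/35
  k=0: +1/(0!×2!×2!×3!×0!×0!) = 1/24
  k=1: −1/(1!×1!×1!×2!×1!×1!) = -1/2
  k=2: +1/(2!×0!×0!×1!×2!×2!) = 1/8
Σ = -1/3  ⇒  CG² = 72/35×(-1/3)² = 8/35
CG = −√(8/35) = -0.478091

-0.478091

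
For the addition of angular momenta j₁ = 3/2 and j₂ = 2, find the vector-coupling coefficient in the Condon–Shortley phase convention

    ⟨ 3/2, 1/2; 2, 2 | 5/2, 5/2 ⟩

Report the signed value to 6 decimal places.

−√(4/7) ≈ -0.755929

√[6·1!2!3!/7! · 2!1!4!0!5!0!] = √(576/7)
  +(−1)^1/∏(1,0,0,3,2,0)! = -1/12  (running -1/12)
⟨..|..⟩ = √(576/7)·(-1/12) = -0.755929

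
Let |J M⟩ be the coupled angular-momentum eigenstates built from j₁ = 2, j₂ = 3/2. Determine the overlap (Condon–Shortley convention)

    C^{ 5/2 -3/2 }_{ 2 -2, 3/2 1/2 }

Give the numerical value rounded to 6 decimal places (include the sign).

triangle: 1!*3!*2!/7! = 12/5040
(j±m)!: 0!*4!*2!*1!*1!*4! = 1152
prefactor² = (2J+1)*Δ*N² = 576/35
  k=1: −1/(1!*0!*3!*1!*0!*1!) = -1/6
Σ = -1/6  ⇒  CG² = 576/35*(-1/6)² = 16/35
CG = −√(16/35) = -0.676123

−√(16/35) = -0.676123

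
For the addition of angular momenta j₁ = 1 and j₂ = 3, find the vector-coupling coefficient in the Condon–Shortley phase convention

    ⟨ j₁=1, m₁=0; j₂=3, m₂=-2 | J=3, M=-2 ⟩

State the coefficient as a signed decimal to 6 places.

j₁+j₂−J=1  J+j₁−j₂=1  J−j₁+j₂=5  j₁+j₂+J+1=8
(j₁±m₁, j₂±m₂, J±M) = (1,1,1,5,1,5)
P² = 300
sum k=0..1:
  [0] +1/24 = 1/24
  [1] −1/120 = -1/120
S = 1/30
C² = P²·S² = 1/3 ; C = +0.577350

+0.577350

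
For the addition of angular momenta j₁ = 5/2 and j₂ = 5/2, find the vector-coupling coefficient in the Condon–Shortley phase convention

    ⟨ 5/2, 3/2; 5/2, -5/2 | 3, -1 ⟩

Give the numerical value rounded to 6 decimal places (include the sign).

+0.577350

triangle: 2!×3!×3!/9! = 72/362880
(j±m)!: 4!×1!×0!×5!×2!×4! = 138240
prefactor² = (2J+1)×Δ×N² = 192
  k=0: +1/(0!×2!×1!×0!×2!×3!) = 1/24
Σ = 1/24  ⇒  CG² = 192×1/24² = 1/3
CG = +√(1/3) = +0.577350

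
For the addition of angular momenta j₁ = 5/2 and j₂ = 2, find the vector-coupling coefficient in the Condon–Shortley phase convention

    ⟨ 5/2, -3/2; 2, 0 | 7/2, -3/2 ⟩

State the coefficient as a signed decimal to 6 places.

triangle: 1!·4!·3!/9! = 144/362880
(j±m)!: 1!·4!·2!·2!·2!·5! = 23040
prefactor² = (2J+1)·Δ·N² = 512/7
  k=0: +1/(0!·1!·4!·2!·0!·1!) = 1/48
  k=1: −1/(1!·0!·3!·1!·1!·2!) = -1/12
Σ = -1/16  ⇒  CG² = 512/7·(-1/16)² = 2/7
CG = −√(2/7) = -0.534522

-0.534522  (= −√(2/7))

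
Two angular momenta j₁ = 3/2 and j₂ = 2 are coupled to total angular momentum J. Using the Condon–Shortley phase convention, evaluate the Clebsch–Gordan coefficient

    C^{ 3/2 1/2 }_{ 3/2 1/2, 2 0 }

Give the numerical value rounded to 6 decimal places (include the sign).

-0.447214  (= −√(1/5))

√[4·2!1!2!/6! · 2!1!2!2!2!1!] = √(16/45)
  +(−1)^0/∏(0,2,1,2,0,0)! = 1/4  (running 1/4)
  +(−1)^1/∏(1,1,0,1,1,1)! = -1  (running -3/4)
⟨..|..⟩ = √(16/45)·(-3/4) = -0.447214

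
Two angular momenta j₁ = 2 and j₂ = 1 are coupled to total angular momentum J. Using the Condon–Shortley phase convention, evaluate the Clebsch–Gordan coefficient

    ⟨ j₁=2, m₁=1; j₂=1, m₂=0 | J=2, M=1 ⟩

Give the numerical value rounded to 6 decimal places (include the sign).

+√(1/6) = +0.408248

triangle: 1!*3!*1!/6! = 6/720
(j±m)!: 3!*1!*1!*1!*3!*1! = 36
prefactor² = (2J+1)*Δ*N² = 3/2
  k=0: +1/(0!*1!*1!*1!*2!*0!) = 1/2
  k=1: −1/(1!*0!*0!*0!*3!*1!) = -1/6
Σ = 1/3  ⇒  CG² = 3/2*1/3² = 1/6
CG = +√(1/6) = +0.408248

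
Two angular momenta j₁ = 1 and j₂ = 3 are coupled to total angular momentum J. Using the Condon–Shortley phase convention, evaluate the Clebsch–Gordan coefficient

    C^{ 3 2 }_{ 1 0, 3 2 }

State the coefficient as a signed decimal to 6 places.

-0.577350  (= −√(1/3))

√[7·1!1!5!/8! · 1!1!5!1!5!1!] = √(300)
  +(−1)^0/∏(0,1,1,5,0,0)! = 1/120  (running 1/120)
  +(−1)^1/∏(1,0,0,4,1,1)! = -1/24  (running -1/30)
⟨..|..⟩ = √(300)·(-1/30) = -0.577350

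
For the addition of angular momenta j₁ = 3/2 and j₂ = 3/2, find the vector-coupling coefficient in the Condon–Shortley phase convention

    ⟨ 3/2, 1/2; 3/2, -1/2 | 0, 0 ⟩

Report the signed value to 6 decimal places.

-0.500000  (= −√(1/4))

√[1·3!0!0!/4! · 2!1!1!2!0!0!] = √(1)
  +(−1)^1/∏(1,2,0,0,0,0)! = -1/2  (running -1/2)
⟨..|..⟩ = √(1)·(-1/2) = -0.500000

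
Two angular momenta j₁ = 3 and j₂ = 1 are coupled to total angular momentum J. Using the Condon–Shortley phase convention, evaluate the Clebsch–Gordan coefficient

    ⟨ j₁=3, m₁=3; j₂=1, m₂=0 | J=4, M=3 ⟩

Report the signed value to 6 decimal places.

+0.500000

√[9·0!6!2!/9! · 6!0!1!1!7!1!] = √(129600)
  +(−1)^0/∏(0,0,0,1,6,1)! = 1/720  (running 1/720)
⟨..|..⟩ = √(129600)·(1/720) = +0.500000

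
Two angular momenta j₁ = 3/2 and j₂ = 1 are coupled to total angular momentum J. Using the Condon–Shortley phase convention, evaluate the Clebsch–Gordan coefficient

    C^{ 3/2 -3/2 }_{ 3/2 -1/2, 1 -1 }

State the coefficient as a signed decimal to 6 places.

+0.632456  (= +√(2/5))

√[4·1!2!1!/5! · 1!2!0!2!0!3!] = √(8/5)
  +(−1)^0/∏(0,1,2,0,0,1)! = 1/2  (running 1/2)
⟨..|..⟩ = √(8/5)·(1/2) = +0.632456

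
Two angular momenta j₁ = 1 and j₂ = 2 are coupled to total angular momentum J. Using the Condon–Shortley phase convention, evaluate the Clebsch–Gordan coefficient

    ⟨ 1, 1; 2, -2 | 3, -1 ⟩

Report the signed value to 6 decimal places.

√[7·0!2!4!/7! · 2!0!0!4!2!4!] = √(768/5)
  +(−1)^0/∏(0,0,0,0,2,4)! = 1/48  (running 1/48)
⟨..|..⟩ = √(768/5)·(1/48) = +0.258199

+0.258199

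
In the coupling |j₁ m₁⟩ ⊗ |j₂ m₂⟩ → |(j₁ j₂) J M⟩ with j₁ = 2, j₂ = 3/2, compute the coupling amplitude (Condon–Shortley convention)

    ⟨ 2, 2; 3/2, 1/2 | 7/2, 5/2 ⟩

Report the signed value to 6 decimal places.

+√(3/7) ≈ +0.654654

√[8·0!4!3!/8! · 4!0!2!1!6!1!] = √(6912/7)
  +(−1)^0/∏(0,0,0,2,4,1)! = 1/48  (running 1/48)
⟨..|..⟩ = √(6912/7)·(1/48) = +0.654654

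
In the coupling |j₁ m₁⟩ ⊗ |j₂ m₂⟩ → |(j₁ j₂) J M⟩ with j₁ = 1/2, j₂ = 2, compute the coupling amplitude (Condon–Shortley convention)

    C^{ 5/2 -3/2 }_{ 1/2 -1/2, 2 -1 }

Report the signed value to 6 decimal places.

j₁+j₂−J=0  J+j₁−j₂=1  J−j₁+j₂=4  j₁+j₂+J+1=6
(j₁±m₁, j₂±m₂, J±M) = (0,1,1,3,1,4)
P² = 144/5
sum k=0..0:
  [0] +1/6 = 1/6
S = 1/6
C² = P²·S² = 4/5 ; C = +0.894427

+0.894427  (= +√(4/5))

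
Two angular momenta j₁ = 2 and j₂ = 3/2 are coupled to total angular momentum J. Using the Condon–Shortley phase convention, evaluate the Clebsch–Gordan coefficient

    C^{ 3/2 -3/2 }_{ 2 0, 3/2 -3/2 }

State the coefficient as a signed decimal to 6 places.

√[4·2!2!1!/6! · 2!2!0!3!0!3!] = √(16/5)
  +(−1)^0/∏(0,2,2,0,0,1)! = 1/4  (running 1/4)
⟨..|..⟩ = √(16/5)·(1/4) = +0.447214

+√(1/5) ≈ +0.447214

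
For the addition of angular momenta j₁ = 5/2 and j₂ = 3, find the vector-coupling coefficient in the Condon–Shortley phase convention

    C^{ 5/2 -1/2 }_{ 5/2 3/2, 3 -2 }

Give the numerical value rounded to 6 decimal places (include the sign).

j₁+j₂−J=3  J+j₁−j₂=2  J−j₁+j₂=3  j₁+j₂+J+1=9
(j₁±m₁, j₂±m₂, J±M) = (4,1,1,5,2,3)
P² = 288/7
sum k=0..1:
  [0] +1/12 = 1/12
  [1] −1/24 = -1/24
S = 1/24
C² = P²·S² = 1/14 ; C = +0.267261

+√(1/14) ≈ +0.267261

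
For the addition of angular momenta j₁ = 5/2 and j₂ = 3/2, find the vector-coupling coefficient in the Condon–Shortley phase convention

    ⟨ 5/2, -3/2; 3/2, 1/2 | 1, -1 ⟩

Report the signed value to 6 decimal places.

√[3·3!2!0!/6! · 1!4!2!1!0!2!] = √(24/5)
  +(−1)^2/∏(2,1,2,0,0,0)! = 1/4  (running 1/4)
⟨..|..⟩ = √(24/5)·(1/4) = +0.547723

+√(3/10) = +0.547723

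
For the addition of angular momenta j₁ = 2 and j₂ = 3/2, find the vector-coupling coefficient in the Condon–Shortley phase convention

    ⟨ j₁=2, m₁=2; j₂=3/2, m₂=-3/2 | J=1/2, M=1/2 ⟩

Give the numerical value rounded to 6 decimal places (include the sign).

+0.632456  (= +√(2/5))

√[2·3!1!0!/5! · 4!0!0!3!1!0!] = √(72/5)
  +(−1)^0/∏(0,3,0,0,1,0)! = 1/6  (running 1/6)
⟨..|..⟩ = √(72/5)·(1/6) = +0.632456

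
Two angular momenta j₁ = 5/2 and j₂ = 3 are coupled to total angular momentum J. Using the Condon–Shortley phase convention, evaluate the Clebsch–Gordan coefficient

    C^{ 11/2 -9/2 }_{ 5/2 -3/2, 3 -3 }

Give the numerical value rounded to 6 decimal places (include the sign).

+√(5/11) ≈ +0.674200

j₁+j₂−J=0  J+j₁−j₂=5  J−j₁+j₂=6  j₁+j₂+J+1=12
(j₁±m₁, j₂±m₂, J±M) = (1,4,0,6,1,10)
P² = 1492992000/11
sum k=0..0:
  [0] +1/17280 = 1/17280
S = 1/17280
C² = P²·S² = 5/11 ; C = +0.674200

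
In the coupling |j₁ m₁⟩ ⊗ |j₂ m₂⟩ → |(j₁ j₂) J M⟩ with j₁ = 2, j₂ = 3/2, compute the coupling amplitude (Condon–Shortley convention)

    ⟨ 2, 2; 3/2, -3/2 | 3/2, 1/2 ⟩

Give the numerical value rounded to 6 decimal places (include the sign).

√[4·2!2!1!/6! · 4!0!0!3!2!1!] = √(32/5)
  +(−1)^0/∏(0,2,0,0,2,1)! = 1/4  (running 1/4)
⟨..|..⟩ = √(32/5)·(1/4) = +0.632456

+0.632456  (= +√(2/5))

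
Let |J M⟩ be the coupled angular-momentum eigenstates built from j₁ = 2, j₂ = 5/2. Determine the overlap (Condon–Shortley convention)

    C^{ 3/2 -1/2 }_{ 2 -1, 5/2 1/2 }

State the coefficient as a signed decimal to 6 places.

+0.487950  (= +√(5/21))

j₁+j₂−J=3  J+j₁−j₂=1  J−j₁+j₂=2  j₁+j₂+J+1=7
(j₁±m₁, j₂±m₂, J±M) = (1,3,3,2,1,2)
P² = 48/35
sum k=2..3:
  [2] +1/2 = 1/2
  [3] −1/12 = -1/12
S = 5/12
C² = P²·S² = 5/21 ; C = +0.487950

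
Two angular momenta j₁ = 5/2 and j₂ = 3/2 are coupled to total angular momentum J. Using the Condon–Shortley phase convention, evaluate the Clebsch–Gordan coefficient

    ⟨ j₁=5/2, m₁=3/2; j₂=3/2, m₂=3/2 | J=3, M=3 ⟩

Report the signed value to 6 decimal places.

√[7·1!4!2!/8! · 4!1!3!0!6!0!] = √(864)
  +(−1)^1/∏(1,0,0,2,4,0)! = -1/48  (running -1/48)
⟨..|..⟩ = √(864)·(-1/48) = -0.612372

-0.612372  (= −√(3/8))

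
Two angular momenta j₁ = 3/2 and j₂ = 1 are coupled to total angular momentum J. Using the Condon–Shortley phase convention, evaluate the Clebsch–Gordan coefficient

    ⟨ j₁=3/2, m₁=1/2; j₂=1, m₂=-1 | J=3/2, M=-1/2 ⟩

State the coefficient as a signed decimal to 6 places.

triangle: 1!×2!×1!/5! = 2/120
(j±m)!: 2!×1!×0!×2!×1!×2! = 8
prefactor² = (2J+1)×Δ×N² = 8/15
  k=0: +1/(0!×1!×1!×0!×1!×1!) = 1
Σ = 1  ⇒  CG² = 8/15×1² = 8/15
CG = +√(8/15) = +0.730297

+√(8/15) = +0.730297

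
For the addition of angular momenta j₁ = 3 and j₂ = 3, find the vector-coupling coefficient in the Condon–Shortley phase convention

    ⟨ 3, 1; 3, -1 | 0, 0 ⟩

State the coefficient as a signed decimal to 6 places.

+√(1/7) ≈ +0.377964

√[1·6!0!0!/7! · 4!2!2!4!0!0!] = √(2304/7)
  +(−1)^2/∏(2,4,0,0,0,0)! = 1/48  (running 1/48)
⟨..|..⟩ = √(2304/7)·(1/48) = +0.377964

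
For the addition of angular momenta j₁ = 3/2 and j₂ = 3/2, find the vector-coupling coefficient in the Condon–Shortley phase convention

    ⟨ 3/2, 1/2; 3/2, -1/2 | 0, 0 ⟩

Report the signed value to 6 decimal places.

-0.500000  (= −√(1/4))

√[1·3!0!0!/4! · 2!1!1!2!0!0!] = √(1)
  +(−1)^1/∏(1,2,0,0,0,0)! = -1/2  (running -1/2)
⟨..|..⟩ = √(1)·(-1/2) = -0.500000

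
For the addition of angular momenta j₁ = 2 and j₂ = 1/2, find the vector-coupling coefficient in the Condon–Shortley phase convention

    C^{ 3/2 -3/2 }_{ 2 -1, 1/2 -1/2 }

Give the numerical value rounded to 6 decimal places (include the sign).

+√(1/5) = +0.447214

j₁+j₂−J=1  J+j₁−j₂=3  J−j₁+j₂=0  j₁+j₂+J+1=5
(j₁±m₁, j₂±m₂, J±M) = (1,3,0,1,0,3)
P² = 36/5
sum k=0..0:
  [0] +1/6 = 1/6
S = 1/6
C² = P²·S² = 1/5 ; C = +0.447214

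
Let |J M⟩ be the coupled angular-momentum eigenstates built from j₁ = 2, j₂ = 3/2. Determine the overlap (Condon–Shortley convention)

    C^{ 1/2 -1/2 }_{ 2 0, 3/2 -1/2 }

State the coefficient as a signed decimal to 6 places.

-0.447214  (= −√(1/5))

triangle: 3!×1!×0!/5! = 6/120
(j±m)!: 2!×2!×1!×2!×0!×1! = 8
prefactor² = (2J+1)×Δ×N² = 4/5
  k=1: −1/(1!×2!×1!×0!×0!×0!) = -1/2
Σ = -1/2  ⇒  CG² = 4/5×(-1/2)² = 1/5
CG = −√(1/5) = -0.447214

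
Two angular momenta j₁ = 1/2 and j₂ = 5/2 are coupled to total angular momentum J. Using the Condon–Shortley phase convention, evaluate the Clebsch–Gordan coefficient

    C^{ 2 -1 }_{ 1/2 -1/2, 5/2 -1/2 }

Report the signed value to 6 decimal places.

-0.577350  (= −√(1/3))

triangle: 1!*0!*4!/6! = 24/720
(j±m)!: 0!*1!*2!*3!*1!*3! = 72
prefactor² = (2J+1)*Δ*N² = 12
  k=1: −1/(1!*0!*0!*1!*0!*3!) = -1/6
Σ = -1/6  ⇒  CG² = 12*(-1/6)² = 1/3
CG = −√(1/3) = -0.577350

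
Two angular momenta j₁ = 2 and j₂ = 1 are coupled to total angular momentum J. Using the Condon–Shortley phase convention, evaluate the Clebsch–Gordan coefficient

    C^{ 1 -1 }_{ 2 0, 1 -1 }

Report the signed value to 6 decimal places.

+0.316228  (= +√(1/10))

j₁+j₂−J=2  J+j₁−j₂=2  J−j₁+j₂=0  j₁+j₂+J+1=5
(j₁±m₁, j₂±m₂, J±M) = (2,2,0,2,0,2)
P² = 8/5
sum k=0..0:
  [0] +1/4 = 1/4
S = 1/4
C² = P²·S² = 1/10 ; C = +0.316228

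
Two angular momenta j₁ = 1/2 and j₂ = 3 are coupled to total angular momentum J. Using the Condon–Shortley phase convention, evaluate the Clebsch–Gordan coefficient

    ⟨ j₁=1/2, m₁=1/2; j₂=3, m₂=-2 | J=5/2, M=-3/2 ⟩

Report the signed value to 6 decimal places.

+0.845154  (= +√(5/7))

triangle: 1!×0!×5!/7! = 120/5040
(j±m)!: 1!×0!×1!×5!×1!×4! = 2880
prefactor² = (2J+1)×Δ×N² = 2880/7
  k=0: +1/(0!×1!×0!×1!×0!×4!) = 1/24
Σ = 1/24  ⇒  CG² = 2880/7×1/24² = 5/7
CG = +√(5/7) = +0.845154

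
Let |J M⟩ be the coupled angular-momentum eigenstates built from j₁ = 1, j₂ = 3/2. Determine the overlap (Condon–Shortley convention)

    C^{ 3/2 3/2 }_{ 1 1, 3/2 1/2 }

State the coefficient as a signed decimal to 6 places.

j₁+j₂−J=1  J+j₁−j₂=1  J−j₁+j₂=2  j₁+j₂+J+1=5
(j₁±m₁, j₂±m₂, J±M) = (2,0,2,1,3,0)
P² = 8/5
sum k=0..0:
  [0] +1/2 = 1/2
S = 1/2
C² = P²·S² = 2/5 ; C = +0.632456

+√(2/5) = +0.632456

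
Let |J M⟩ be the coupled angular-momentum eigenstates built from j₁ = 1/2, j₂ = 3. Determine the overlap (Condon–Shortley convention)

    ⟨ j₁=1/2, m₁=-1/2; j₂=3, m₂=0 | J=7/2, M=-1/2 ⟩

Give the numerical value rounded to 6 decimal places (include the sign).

+0.755929  (= +√(4/7))

triangle: 0!·1!·6!/8! = 720/40320
(j±m)!: 0!·1!·3!·3!·3!·4! = 5184
prefactor² = (2J+1)·Δ·N² = 5184/7
  k=0: +1/(0!·0!·1!·3!·0!·3!) = 1/36
Σ = 1/36  ⇒  CG² = 5184/7·1/36² = 4/7
CG = +√(4/7) = +0.755929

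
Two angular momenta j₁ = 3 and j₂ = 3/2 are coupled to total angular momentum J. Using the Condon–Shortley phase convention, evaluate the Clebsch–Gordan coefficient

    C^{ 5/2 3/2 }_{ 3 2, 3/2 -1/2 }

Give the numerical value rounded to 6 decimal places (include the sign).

+0.267261  (= +√(1/14))

triangle: 2!×4!×1!/8! = 48/40320
(j±m)!: 5!×1!×1!×2!×4!×1! = 5760
prefactor² = (2J+1)×Δ×N² = 288/7
  k=0: +1/(0!×2!×1!×1!×3!×0!) = 1/12
  k=1: −1/(1!×1!×0!×0!×4!×1!) = -1/24
Σ = 1/24  ⇒  CG² = 288/7×1/24² = 1/14
CG = +√(1/14) = +0.267261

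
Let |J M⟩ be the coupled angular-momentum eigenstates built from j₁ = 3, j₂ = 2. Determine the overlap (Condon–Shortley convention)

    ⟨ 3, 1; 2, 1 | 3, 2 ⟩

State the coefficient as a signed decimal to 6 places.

√[7·2!4!2!/9! · 4!2!3!1!5!1!] = √(64)
  +(−1)^1/∏(1,1,1,2,3,0)! = -1/12  (running -1/12)
  +(−1)^2/∏(2,0,0,1,4,1)! = 1/48  (running -1/16)
⟨..|..⟩ = √(64)·(-1/16) = -0.500000

-0.500000  (= −√(1/4))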